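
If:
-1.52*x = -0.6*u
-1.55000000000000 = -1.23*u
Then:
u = 1.26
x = 0.50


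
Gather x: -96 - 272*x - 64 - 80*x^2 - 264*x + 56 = -80*x^2 - 536*x - 104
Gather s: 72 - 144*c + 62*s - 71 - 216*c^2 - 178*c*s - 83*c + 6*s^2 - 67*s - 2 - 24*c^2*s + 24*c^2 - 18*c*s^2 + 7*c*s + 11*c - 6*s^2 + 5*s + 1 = -192*c^2 - 18*c*s^2 - 216*c + s*(-24*c^2 - 171*c)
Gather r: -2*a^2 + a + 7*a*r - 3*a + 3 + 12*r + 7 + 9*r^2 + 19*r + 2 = -2*a^2 - 2*a + 9*r^2 + r*(7*a + 31) + 12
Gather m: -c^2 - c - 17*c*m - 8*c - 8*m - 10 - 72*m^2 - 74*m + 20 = -c^2 - 9*c - 72*m^2 + m*(-17*c - 82) + 10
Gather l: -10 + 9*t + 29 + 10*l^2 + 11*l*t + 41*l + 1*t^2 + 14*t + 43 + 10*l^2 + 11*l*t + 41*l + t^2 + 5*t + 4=20*l^2 + l*(22*t + 82) + 2*t^2 + 28*t + 66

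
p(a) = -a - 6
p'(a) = -1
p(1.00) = -7.00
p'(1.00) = -1.00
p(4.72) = -10.72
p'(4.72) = -1.00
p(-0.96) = -5.04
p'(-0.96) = -1.00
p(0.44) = -6.44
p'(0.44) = -1.00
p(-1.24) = -4.76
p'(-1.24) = -1.00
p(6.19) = -12.19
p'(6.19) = -1.00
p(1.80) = -7.80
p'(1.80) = -1.00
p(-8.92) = 2.92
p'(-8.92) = -1.00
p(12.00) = -18.00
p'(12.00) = -1.00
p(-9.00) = 3.00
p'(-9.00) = -1.00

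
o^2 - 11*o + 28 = (o - 7)*(o - 4)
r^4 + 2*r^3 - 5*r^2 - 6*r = r*(r - 2)*(r + 1)*(r + 3)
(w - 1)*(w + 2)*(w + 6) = w^3 + 7*w^2 + 4*w - 12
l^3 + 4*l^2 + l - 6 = (l - 1)*(l + 2)*(l + 3)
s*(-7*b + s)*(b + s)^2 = -7*b^3*s - 13*b^2*s^2 - 5*b*s^3 + s^4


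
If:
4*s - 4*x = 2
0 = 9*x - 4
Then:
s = 17/18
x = 4/9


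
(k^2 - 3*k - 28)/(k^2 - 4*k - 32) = (k - 7)/(k - 8)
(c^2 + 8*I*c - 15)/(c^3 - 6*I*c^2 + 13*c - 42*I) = (c + 5*I)/(c^2 - 9*I*c - 14)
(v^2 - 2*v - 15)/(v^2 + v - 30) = (v + 3)/(v + 6)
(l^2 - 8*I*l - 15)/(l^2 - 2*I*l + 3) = (l - 5*I)/(l + I)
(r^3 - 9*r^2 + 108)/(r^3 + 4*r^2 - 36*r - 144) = (r^2 - 3*r - 18)/(r^2 + 10*r + 24)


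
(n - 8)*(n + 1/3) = n^2 - 23*n/3 - 8/3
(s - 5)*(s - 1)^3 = s^4 - 8*s^3 + 18*s^2 - 16*s + 5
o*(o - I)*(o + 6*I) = o^3 + 5*I*o^2 + 6*o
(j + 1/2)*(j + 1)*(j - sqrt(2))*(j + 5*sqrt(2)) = j^4 + 3*j^3/2 + 4*sqrt(2)*j^3 - 19*j^2/2 + 6*sqrt(2)*j^2 - 15*j + 2*sqrt(2)*j - 5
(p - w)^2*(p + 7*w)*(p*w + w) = p^4*w + 5*p^3*w^2 + p^3*w - 13*p^2*w^3 + 5*p^2*w^2 + 7*p*w^4 - 13*p*w^3 + 7*w^4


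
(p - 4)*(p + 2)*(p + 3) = p^3 + p^2 - 14*p - 24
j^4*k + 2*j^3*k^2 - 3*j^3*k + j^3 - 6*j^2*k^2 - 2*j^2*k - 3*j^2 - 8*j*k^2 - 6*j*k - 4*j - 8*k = (j - 4)*(j + 1)*(j + 2*k)*(j*k + 1)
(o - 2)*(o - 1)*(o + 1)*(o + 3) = o^4 + o^3 - 7*o^2 - o + 6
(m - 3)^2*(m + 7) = m^3 + m^2 - 33*m + 63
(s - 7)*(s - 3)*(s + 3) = s^3 - 7*s^2 - 9*s + 63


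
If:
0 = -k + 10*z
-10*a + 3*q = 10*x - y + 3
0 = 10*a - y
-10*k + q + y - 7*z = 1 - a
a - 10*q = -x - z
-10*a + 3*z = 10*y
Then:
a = -300/1137359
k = -110000/1137359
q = -36341/1137359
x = -352110/1137359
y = -3000/1137359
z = -11000/1137359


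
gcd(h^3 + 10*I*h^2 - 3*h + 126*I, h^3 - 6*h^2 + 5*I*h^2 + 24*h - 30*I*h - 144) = h - 3*I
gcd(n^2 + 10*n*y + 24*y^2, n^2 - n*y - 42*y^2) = n + 6*y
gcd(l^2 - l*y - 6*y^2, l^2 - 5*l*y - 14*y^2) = l + 2*y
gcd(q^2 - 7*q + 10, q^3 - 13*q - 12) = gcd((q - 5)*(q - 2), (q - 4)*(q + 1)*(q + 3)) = 1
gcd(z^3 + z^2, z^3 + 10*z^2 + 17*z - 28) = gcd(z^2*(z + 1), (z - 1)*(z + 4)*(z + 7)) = 1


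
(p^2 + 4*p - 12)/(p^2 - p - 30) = (-p^2 - 4*p + 12)/(-p^2 + p + 30)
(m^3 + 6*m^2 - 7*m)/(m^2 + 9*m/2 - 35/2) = 2*m*(m - 1)/(2*m - 5)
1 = 1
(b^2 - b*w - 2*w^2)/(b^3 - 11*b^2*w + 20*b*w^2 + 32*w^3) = (b - 2*w)/(b^2 - 12*b*w + 32*w^2)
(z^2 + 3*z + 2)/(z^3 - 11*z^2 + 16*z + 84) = (z + 1)/(z^2 - 13*z + 42)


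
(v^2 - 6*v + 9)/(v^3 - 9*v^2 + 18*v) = (v - 3)/(v*(v - 6))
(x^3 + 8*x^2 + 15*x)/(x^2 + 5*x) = x + 3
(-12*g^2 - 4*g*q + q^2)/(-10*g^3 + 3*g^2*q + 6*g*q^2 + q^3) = (-6*g + q)/(-5*g^2 + 4*g*q + q^2)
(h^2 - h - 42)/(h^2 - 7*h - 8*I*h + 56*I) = (h + 6)/(h - 8*I)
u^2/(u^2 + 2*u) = u/(u + 2)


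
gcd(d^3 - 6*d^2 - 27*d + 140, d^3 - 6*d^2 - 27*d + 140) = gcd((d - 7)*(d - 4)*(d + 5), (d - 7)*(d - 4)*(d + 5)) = d^3 - 6*d^2 - 27*d + 140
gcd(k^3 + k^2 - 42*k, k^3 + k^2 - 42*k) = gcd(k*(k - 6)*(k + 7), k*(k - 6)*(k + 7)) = k^3 + k^2 - 42*k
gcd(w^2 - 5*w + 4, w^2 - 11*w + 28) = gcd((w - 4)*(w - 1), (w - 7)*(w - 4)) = w - 4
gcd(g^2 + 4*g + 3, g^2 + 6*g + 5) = g + 1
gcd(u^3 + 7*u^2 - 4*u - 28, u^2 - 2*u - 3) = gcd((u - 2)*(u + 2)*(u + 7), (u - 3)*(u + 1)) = 1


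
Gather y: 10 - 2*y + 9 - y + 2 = 21 - 3*y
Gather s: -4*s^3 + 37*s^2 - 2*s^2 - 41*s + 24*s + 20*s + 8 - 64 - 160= -4*s^3 + 35*s^2 + 3*s - 216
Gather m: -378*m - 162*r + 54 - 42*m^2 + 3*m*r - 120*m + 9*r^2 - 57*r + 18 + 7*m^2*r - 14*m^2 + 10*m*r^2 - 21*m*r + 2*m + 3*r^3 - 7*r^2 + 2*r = m^2*(7*r - 56) + m*(10*r^2 - 18*r - 496) + 3*r^3 + 2*r^2 - 217*r + 72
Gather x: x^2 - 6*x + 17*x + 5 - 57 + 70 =x^2 + 11*x + 18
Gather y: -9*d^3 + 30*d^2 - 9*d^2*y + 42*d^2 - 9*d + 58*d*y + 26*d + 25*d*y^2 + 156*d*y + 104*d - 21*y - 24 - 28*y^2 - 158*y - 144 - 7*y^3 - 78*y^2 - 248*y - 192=-9*d^3 + 72*d^2 + 121*d - 7*y^3 + y^2*(25*d - 106) + y*(-9*d^2 + 214*d - 427) - 360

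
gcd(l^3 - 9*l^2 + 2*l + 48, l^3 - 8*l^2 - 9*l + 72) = l^2 - 11*l + 24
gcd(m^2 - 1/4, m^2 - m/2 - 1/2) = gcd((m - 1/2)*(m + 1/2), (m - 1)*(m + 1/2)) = m + 1/2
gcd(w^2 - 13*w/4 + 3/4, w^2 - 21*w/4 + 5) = 1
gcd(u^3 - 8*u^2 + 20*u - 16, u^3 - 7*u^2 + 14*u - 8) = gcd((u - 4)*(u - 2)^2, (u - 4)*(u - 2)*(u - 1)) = u^2 - 6*u + 8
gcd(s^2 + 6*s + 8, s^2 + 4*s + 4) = s + 2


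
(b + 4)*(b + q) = b^2 + b*q + 4*b + 4*q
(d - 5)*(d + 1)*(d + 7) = d^3 + 3*d^2 - 33*d - 35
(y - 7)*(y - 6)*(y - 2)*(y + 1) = y^4 - 14*y^3 + 53*y^2 - 16*y - 84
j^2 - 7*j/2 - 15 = (j - 6)*(j + 5/2)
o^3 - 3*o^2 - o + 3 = (o - 3)*(o - 1)*(o + 1)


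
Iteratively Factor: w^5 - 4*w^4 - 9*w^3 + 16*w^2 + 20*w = (w)*(w^4 - 4*w^3 - 9*w^2 + 16*w + 20) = w*(w + 2)*(w^3 - 6*w^2 + 3*w + 10) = w*(w + 1)*(w + 2)*(w^2 - 7*w + 10) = w*(w - 5)*(w + 1)*(w + 2)*(w - 2)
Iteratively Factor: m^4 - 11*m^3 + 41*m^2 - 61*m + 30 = (m - 5)*(m^3 - 6*m^2 + 11*m - 6) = (m - 5)*(m - 1)*(m^2 - 5*m + 6) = (m - 5)*(m - 2)*(m - 1)*(m - 3)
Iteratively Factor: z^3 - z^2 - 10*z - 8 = (z - 4)*(z^2 + 3*z + 2) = (z - 4)*(z + 1)*(z + 2)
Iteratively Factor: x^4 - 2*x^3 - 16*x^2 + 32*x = (x + 4)*(x^3 - 6*x^2 + 8*x) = x*(x + 4)*(x^2 - 6*x + 8) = x*(x - 4)*(x + 4)*(x - 2)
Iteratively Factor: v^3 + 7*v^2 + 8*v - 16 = (v - 1)*(v^2 + 8*v + 16) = (v - 1)*(v + 4)*(v + 4)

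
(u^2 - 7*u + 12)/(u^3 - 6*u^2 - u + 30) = (u - 4)/(u^2 - 3*u - 10)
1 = 1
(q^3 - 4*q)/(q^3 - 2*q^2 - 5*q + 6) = q*(q - 2)/(q^2 - 4*q + 3)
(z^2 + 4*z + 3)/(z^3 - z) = (z + 3)/(z*(z - 1))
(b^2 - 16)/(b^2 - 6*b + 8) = (b + 4)/(b - 2)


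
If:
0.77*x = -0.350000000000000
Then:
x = -0.45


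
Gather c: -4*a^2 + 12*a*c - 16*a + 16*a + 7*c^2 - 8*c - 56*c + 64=-4*a^2 + 7*c^2 + c*(12*a - 64) + 64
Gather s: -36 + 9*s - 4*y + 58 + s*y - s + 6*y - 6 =s*(y + 8) + 2*y + 16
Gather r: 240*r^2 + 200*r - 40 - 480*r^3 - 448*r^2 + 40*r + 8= -480*r^3 - 208*r^2 + 240*r - 32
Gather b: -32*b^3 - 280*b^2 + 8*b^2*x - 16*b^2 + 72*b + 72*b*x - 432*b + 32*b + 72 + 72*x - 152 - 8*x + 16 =-32*b^3 + b^2*(8*x - 296) + b*(72*x - 328) + 64*x - 64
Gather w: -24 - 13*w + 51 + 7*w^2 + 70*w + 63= 7*w^2 + 57*w + 90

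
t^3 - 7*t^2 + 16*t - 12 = (t - 3)*(t - 2)^2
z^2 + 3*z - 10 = (z - 2)*(z + 5)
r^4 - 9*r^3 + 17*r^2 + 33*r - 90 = (r - 5)*(r - 3)^2*(r + 2)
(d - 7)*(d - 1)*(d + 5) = d^3 - 3*d^2 - 33*d + 35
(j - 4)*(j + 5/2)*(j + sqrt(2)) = j^3 - 3*j^2/2 + sqrt(2)*j^2 - 10*j - 3*sqrt(2)*j/2 - 10*sqrt(2)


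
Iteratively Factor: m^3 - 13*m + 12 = (m + 4)*(m^2 - 4*m + 3) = (m - 3)*(m + 4)*(m - 1)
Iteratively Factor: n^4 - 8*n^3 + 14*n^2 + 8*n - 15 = (n - 5)*(n^3 - 3*n^2 - n + 3) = (n - 5)*(n - 1)*(n^2 - 2*n - 3) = (n - 5)*(n - 3)*(n - 1)*(n + 1)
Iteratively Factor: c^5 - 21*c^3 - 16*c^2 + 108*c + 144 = (c - 3)*(c^4 + 3*c^3 - 12*c^2 - 52*c - 48) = (c - 3)*(c + 3)*(c^3 - 12*c - 16) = (c - 4)*(c - 3)*(c + 3)*(c^2 + 4*c + 4) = (c - 4)*(c - 3)*(c + 2)*(c + 3)*(c + 2)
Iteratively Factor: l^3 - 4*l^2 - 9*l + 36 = (l - 4)*(l^2 - 9) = (l - 4)*(l + 3)*(l - 3)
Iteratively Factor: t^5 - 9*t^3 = (t - 3)*(t^4 + 3*t^3) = t*(t - 3)*(t^3 + 3*t^2) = t^2*(t - 3)*(t^2 + 3*t) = t^3*(t - 3)*(t + 3)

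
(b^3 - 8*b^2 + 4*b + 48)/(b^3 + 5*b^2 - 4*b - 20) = (b^2 - 10*b + 24)/(b^2 + 3*b - 10)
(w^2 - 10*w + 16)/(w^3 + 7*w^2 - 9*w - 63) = (w^2 - 10*w + 16)/(w^3 + 7*w^2 - 9*w - 63)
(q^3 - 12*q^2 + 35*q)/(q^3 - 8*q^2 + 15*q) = (q - 7)/(q - 3)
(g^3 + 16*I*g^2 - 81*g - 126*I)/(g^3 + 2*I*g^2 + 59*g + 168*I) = (g + 6*I)/(g - 8*I)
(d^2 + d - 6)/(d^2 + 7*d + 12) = (d - 2)/(d + 4)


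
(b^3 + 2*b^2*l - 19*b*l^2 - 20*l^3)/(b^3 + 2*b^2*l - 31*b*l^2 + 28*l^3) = (b^2 + 6*b*l + 5*l^2)/(b^2 + 6*b*l - 7*l^2)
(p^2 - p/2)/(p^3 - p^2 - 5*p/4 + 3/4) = 2*p/(2*p^2 - p - 3)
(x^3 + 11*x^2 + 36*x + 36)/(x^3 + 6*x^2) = 1 + 5/x + 6/x^2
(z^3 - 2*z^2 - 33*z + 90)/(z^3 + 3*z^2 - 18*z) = (z - 5)/z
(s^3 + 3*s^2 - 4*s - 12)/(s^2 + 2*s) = s + 1 - 6/s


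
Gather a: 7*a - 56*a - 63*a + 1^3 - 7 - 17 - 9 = -112*a - 32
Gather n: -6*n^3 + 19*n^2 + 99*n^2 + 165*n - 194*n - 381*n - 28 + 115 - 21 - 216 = -6*n^3 + 118*n^2 - 410*n - 150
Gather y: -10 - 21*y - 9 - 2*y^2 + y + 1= -2*y^2 - 20*y - 18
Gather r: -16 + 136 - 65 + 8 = 63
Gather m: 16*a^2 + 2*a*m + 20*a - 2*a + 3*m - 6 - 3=16*a^2 + 18*a + m*(2*a + 3) - 9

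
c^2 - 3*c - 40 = (c - 8)*(c + 5)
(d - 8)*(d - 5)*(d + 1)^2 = d^4 - 11*d^3 + 15*d^2 + 67*d + 40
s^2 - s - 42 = (s - 7)*(s + 6)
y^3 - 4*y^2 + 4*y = y*(y - 2)^2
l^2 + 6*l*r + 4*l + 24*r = (l + 4)*(l + 6*r)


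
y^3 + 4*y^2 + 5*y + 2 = (y + 1)^2*(y + 2)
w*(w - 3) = w^2 - 3*w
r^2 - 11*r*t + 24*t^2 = (r - 8*t)*(r - 3*t)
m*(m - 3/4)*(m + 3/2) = m^3 + 3*m^2/4 - 9*m/8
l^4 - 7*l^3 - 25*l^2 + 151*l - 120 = (l - 8)*(l - 3)*(l - 1)*(l + 5)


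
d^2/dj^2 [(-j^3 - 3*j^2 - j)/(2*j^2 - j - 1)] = 2*(-13*j^3 - 21*j^2 - 9*j - 2)/(8*j^6 - 12*j^5 - 6*j^4 + 11*j^3 + 3*j^2 - 3*j - 1)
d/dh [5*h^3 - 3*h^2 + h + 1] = 15*h^2 - 6*h + 1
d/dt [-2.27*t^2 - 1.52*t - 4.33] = -4.54*t - 1.52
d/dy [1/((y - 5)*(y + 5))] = -2*y/(y^4 - 50*y^2 + 625)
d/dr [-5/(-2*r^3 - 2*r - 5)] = 10*(-3*r^2 - 1)/(2*r^3 + 2*r + 5)^2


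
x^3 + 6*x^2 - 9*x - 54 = (x - 3)*(x + 3)*(x + 6)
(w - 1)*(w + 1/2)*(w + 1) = w^3 + w^2/2 - w - 1/2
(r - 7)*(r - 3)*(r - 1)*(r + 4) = r^4 - 7*r^3 - 13*r^2 + 103*r - 84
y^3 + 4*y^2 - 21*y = y*(y - 3)*(y + 7)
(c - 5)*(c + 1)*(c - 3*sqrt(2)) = c^3 - 3*sqrt(2)*c^2 - 4*c^2 - 5*c + 12*sqrt(2)*c + 15*sqrt(2)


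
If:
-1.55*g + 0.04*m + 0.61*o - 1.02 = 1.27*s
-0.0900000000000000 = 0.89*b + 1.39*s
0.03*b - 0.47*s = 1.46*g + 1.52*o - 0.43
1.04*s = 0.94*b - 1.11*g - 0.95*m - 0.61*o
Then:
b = -1.56179775280899*s - 0.101123595505618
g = -0.729518526207816*s - 0.398458611525144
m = -2.01930836036006*s - 0.0606112891410974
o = 0.360686260315225*s + 0.66362885852733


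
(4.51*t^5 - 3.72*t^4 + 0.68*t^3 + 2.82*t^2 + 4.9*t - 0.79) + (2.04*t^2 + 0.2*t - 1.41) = 4.51*t^5 - 3.72*t^4 + 0.68*t^3 + 4.86*t^2 + 5.1*t - 2.2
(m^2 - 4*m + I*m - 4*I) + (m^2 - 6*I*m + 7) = 2*m^2 - 4*m - 5*I*m + 7 - 4*I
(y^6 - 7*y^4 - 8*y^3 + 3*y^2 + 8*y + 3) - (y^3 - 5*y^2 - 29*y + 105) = y^6 - 7*y^4 - 9*y^3 + 8*y^2 + 37*y - 102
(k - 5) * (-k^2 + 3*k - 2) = -k^3 + 8*k^2 - 17*k + 10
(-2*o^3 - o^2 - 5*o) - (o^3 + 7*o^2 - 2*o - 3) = -3*o^3 - 8*o^2 - 3*o + 3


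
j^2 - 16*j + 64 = (j - 8)^2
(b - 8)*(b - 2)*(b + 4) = b^3 - 6*b^2 - 24*b + 64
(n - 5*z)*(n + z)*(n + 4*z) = n^3 - 21*n*z^2 - 20*z^3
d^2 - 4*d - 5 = (d - 5)*(d + 1)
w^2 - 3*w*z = w*(w - 3*z)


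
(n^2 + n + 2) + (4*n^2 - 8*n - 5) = 5*n^2 - 7*n - 3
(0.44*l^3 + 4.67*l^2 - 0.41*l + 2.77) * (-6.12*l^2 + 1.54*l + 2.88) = -2.6928*l^5 - 27.9028*l^4 + 10.9682*l^3 - 4.1342*l^2 + 3.085*l + 7.9776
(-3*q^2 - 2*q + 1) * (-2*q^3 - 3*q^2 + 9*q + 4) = 6*q^5 + 13*q^4 - 23*q^3 - 33*q^2 + q + 4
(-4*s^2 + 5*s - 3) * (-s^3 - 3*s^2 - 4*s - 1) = 4*s^5 + 7*s^4 + 4*s^3 - 7*s^2 + 7*s + 3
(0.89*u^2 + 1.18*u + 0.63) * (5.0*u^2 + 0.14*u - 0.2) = 4.45*u^4 + 6.0246*u^3 + 3.1372*u^2 - 0.1478*u - 0.126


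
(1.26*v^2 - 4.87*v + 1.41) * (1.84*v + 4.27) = 2.3184*v^3 - 3.5806*v^2 - 18.2005*v + 6.0207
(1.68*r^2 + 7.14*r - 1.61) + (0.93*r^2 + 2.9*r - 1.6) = 2.61*r^2 + 10.04*r - 3.21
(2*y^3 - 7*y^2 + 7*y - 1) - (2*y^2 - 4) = 2*y^3 - 9*y^2 + 7*y + 3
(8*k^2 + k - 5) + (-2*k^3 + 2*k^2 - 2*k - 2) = -2*k^3 + 10*k^2 - k - 7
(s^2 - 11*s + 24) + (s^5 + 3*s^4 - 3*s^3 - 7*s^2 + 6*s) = s^5 + 3*s^4 - 3*s^3 - 6*s^2 - 5*s + 24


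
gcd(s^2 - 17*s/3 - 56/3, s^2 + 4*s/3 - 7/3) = s + 7/3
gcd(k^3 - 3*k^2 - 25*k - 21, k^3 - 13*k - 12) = k^2 + 4*k + 3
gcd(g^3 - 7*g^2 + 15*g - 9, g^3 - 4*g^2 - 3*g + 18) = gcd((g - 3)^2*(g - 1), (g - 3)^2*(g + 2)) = g^2 - 6*g + 9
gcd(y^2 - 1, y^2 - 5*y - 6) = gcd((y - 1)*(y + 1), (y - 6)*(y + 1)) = y + 1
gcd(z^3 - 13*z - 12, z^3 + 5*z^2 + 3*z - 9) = z + 3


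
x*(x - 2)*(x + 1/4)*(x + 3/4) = x^4 - x^3 - 29*x^2/16 - 3*x/8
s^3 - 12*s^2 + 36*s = s*(s - 6)^2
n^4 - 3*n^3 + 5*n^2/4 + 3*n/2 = n*(n - 2)*(n - 3/2)*(n + 1/2)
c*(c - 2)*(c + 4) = c^3 + 2*c^2 - 8*c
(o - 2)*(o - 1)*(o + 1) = o^3 - 2*o^2 - o + 2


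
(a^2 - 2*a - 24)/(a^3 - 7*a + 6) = (a^2 - 2*a - 24)/(a^3 - 7*a + 6)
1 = 1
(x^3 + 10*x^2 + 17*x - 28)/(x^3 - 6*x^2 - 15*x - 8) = (-x^3 - 10*x^2 - 17*x + 28)/(-x^3 + 6*x^2 + 15*x + 8)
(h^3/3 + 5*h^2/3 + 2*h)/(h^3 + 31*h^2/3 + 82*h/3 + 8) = h*(h^2 + 5*h + 6)/(3*h^3 + 31*h^2 + 82*h + 24)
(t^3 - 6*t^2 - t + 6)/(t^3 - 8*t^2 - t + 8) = (t - 6)/(t - 8)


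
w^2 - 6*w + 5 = (w - 5)*(w - 1)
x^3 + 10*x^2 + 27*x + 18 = (x + 1)*(x + 3)*(x + 6)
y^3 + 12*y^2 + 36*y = y*(y + 6)^2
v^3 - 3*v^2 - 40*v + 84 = (v - 7)*(v - 2)*(v + 6)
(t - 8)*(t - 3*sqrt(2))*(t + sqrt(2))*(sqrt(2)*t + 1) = sqrt(2)*t^4 - 8*sqrt(2)*t^3 - 3*t^3 - 8*sqrt(2)*t^2 + 24*t^2 - 6*t + 64*sqrt(2)*t + 48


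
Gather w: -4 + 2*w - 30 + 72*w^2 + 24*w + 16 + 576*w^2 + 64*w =648*w^2 + 90*w - 18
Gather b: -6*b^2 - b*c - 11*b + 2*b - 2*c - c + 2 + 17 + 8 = -6*b^2 + b*(-c - 9) - 3*c + 27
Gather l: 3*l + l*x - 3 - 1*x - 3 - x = l*(x + 3) - 2*x - 6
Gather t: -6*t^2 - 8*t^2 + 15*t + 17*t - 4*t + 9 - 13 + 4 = -14*t^2 + 28*t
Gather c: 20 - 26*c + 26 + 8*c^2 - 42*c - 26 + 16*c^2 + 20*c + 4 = 24*c^2 - 48*c + 24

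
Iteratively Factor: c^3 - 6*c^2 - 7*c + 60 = (c - 5)*(c^2 - c - 12) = (c - 5)*(c - 4)*(c + 3)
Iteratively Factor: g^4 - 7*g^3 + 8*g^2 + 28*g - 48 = (g + 2)*(g^3 - 9*g^2 + 26*g - 24) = (g - 4)*(g + 2)*(g^2 - 5*g + 6) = (g - 4)*(g - 2)*(g + 2)*(g - 3)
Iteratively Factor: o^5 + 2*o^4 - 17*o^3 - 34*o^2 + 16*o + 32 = (o - 1)*(o^4 + 3*o^3 - 14*o^2 - 48*o - 32) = (o - 1)*(o + 1)*(o^3 + 2*o^2 - 16*o - 32) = (o - 1)*(o + 1)*(o + 2)*(o^2 - 16) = (o - 1)*(o + 1)*(o + 2)*(o + 4)*(o - 4)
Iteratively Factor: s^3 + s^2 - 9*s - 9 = (s - 3)*(s^2 + 4*s + 3) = (s - 3)*(s + 3)*(s + 1)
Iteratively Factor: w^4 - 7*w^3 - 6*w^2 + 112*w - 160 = (w - 4)*(w^3 - 3*w^2 - 18*w + 40) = (w - 5)*(w - 4)*(w^2 + 2*w - 8) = (w - 5)*(w - 4)*(w - 2)*(w + 4)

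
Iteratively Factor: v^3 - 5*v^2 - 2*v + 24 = (v - 4)*(v^2 - v - 6) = (v - 4)*(v - 3)*(v + 2)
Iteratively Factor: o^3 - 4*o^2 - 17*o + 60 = (o - 3)*(o^2 - o - 20) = (o - 3)*(o + 4)*(o - 5)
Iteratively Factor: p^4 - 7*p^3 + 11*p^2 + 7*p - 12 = (p + 1)*(p^3 - 8*p^2 + 19*p - 12) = (p - 3)*(p + 1)*(p^2 - 5*p + 4) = (p - 4)*(p - 3)*(p + 1)*(p - 1)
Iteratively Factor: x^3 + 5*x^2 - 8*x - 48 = (x + 4)*(x^2 + x - 12) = (x + 4)^2*(x - 3)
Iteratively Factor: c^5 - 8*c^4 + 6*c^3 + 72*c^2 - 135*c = (c - 3)*(c^4 - 5*c^3 - 9*c^2 + 45*c) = (c - 5)*(c - 3)*(c^3 - 9*c) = (c - 5)*(c - 3)*(c + 3)*(c^2 - 3*c) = (c - 5)*(c - 3)^2*(c + 3)*(c)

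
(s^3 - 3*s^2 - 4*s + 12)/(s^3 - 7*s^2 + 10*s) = (s^2 - s - 6)/(s*(s - 5))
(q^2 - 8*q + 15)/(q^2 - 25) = (q - 3)/(q + 5)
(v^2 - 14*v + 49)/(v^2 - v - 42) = (v - 7)/(v + 6)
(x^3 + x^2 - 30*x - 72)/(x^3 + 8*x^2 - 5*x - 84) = (x^2 - 3*x - 18)/(x^2 + 4*x - 21)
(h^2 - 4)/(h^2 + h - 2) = (h - 2)/(h - 1)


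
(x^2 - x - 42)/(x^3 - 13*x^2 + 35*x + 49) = (x + 6)/(x^2 - 6*x - 7)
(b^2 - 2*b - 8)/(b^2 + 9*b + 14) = (b - 4)/(b + 7)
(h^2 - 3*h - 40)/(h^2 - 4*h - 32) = (h + 5)/(h + 4)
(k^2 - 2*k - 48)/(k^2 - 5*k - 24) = (k + 6)/(k + 3)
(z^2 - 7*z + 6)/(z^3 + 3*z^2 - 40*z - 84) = (z - 1)/(z^2 + 9*z + 14)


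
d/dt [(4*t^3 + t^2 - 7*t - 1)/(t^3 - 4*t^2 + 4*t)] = (-17*t^3 + 12*t^2 + 3*t - 2)/(t^2*(t^3 - 6*t^2 + 12*t - 8))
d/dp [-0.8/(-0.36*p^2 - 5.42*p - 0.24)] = (-0.576*p - 4.336)/(0.36*p^2 + 5.42*p + 0.24)^2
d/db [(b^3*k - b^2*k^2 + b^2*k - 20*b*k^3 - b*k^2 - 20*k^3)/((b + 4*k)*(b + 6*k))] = k*(b^2 + 12*b*k - 30*k^2 + 11*k)/(b^2 + 12*b*k + 36*k^2)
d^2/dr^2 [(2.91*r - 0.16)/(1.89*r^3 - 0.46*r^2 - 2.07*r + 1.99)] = (62.368866*r^5 - 22.038156*r^4 + 26.226762*r^3 - 127.78494*r^2 + 18.679428*r + 22.31023)/(6.751269*r^9 - 4.929498*r^8 - 20.982969*r^7 + 32.026049*r^6 + 12.600711*r^5 - 51.362772*r^4 + 24.953292*r^3 + 20.115915*r^2 - 24.592221*r + 7.880599)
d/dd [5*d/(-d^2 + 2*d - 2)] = 5*(d^2 - 2)/(d^4 - 4*d^3 + 8*d^2 - 8*d + 4)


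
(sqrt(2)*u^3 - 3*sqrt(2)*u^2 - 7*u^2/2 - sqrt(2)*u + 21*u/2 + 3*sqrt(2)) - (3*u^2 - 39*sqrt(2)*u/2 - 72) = sqrt(2)*u^3 - 13*u^2/2 - 3*sqrt(2)*u^2 + 21*u/2 + 37*sqrt(2)*u/2 + 3*sqrt(2) + 72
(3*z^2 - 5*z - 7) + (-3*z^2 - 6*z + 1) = -11*z - 6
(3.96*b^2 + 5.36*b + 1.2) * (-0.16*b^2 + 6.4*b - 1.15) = -0.6336*b^4 + 24.4864*b^3 + 29.558*b^2 + 1.516*b - 1.38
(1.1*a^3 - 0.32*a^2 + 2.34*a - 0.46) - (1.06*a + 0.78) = 1.1*a^3 - 0.32*a^2 + 1.28*a - 1.24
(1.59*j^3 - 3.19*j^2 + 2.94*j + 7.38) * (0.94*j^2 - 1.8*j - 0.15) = 1.4946*j^5 - 5.8606*j^4 + 8.2671*j^3 + 2.1237*j^2 - 13.725*j - 1.107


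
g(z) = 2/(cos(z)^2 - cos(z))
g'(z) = 2*(2*sin(z)*cos(z) - sin(z))/(cos(z)^2 - cos(z))^2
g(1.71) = 12.66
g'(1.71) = -101.35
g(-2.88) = 1.05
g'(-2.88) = 0.42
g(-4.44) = 5.86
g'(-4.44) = -25.42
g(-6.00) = -52.30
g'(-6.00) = 351.66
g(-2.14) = 2.41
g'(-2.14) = 5.09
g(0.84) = -9.01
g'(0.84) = 10.12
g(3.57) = 1.15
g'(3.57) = 0.78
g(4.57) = 12.34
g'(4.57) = 96.79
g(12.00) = -15.18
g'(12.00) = -42.51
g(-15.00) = 1.50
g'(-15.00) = 1.83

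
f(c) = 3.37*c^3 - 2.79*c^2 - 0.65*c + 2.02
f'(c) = 10.11*c^2 - 5.58*c - 0.65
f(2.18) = 22.26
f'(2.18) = 35.23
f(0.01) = 2.01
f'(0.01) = -0.70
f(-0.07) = 2.05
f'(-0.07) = -0.21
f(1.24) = 3.35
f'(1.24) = 7.98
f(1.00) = 1.95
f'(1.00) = 3.88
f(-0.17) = 2.03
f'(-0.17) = 0.59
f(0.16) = 1.86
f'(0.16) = -1.28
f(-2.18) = -44.74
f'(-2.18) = 59.56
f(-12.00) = -6215.30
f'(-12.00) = 1522.15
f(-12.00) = -6215.30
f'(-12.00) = 1522.15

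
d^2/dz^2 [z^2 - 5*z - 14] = 2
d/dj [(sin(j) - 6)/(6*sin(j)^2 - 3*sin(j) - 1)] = (-6*sin(j)^2 + 72*sin(j) - 19)*cos(j)/(6*sin(j)^2 - 3*sin(j) - 1)^2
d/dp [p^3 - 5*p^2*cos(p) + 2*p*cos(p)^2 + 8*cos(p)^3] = 5*p^2*sin(p) + 3*p^2 - 2*p*sin(2*p) - 10*p*cos(p) - 24*sin(p)*cos(p)^2 + 2*cos(p)^2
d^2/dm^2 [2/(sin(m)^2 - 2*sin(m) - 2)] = 4*(2*sin(m)^4 - 3*sin(m)^3 + 3*sin(m)^2 + 4*sin(m) - 6)/(2*sin(m) + cos(m)^2 + 1)^3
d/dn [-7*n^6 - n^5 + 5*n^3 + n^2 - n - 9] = -42*n^5 - 5*n^4 + 15*n^2 + 2*n - 1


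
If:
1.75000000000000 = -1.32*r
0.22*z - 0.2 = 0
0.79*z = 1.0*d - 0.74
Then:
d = 1.46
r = -1.33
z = 0.91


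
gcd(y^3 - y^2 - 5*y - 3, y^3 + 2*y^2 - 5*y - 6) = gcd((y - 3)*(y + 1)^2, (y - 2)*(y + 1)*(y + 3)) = y + 1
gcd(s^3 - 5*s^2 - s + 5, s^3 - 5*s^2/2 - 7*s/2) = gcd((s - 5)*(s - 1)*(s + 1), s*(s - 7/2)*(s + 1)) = s + 1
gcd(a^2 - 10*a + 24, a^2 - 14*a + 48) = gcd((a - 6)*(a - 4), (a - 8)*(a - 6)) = a - 6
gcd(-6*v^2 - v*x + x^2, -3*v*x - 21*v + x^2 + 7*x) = -3*v + x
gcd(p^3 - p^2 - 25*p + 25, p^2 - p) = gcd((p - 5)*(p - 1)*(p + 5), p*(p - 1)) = p - 1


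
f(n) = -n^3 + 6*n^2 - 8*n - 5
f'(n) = -3*n^2 + 12*n - 8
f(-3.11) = 107.99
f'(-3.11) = -74.34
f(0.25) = -6.64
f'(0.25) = -5.19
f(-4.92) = 298.69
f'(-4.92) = -139.66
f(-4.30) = 219.85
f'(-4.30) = -115.07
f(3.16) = -1.92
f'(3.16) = -0.04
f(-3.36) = 127.55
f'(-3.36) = -82.19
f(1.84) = -5.64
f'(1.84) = 3.92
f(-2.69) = 79.40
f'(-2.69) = -61.99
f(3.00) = -2.00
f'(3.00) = 1.00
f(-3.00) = 100.00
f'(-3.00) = -71.00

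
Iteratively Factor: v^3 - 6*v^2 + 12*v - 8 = (v - 2)*(v^2 - 4*v + 4) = (v - 2)^2*(v - 2)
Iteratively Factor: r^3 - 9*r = (r + 3)*(r^2 - 3*r) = r*(r + 3)*(r - 3)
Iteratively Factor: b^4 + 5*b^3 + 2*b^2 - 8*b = (b)*(b^3 + 5*b^2 + 2*b - 8) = b*(b - 1)*(b^2 + 6*b + 8) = b*(b - 1)*(b + 4)*(b + 2)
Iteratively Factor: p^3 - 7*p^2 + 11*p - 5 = (p - 1)*(p^2 - 6*p + 5) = (p - 5)*(p - 1)*(p - 1)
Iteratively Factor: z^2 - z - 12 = (z + 3)*(z - 4)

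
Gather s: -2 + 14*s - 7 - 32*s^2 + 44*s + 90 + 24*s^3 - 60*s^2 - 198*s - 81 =24*s^3 - 92*s^2 - 140*s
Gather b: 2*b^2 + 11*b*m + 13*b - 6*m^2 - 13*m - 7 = 2*b^2 + b*(11*m + 13) - 6*m^2 - 13*m - 7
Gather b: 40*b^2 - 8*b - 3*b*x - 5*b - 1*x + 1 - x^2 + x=40*b^2 + b*(-3*x - 13) - x^2 + 1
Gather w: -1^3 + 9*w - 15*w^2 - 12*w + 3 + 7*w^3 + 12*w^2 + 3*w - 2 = 7*w^3 - 3*w^2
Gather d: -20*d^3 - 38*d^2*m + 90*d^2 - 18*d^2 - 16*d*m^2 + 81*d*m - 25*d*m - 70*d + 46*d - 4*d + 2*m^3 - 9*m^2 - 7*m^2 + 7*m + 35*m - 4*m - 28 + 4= -20*d^3 + d^2*(72 - 38*m) + d*(-16*m^2 + 56*m - 28) + 2*m^3 - 16*m^2 + 38*m - 24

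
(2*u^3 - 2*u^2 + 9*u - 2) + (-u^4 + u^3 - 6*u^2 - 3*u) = -u^4 + 3*u^3 - 8*u^2 + 6*u - 2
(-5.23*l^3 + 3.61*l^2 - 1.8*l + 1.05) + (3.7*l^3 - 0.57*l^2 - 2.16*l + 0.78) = -1.53*l^3 + 3.04*l^2 - 3.96*l + 1.83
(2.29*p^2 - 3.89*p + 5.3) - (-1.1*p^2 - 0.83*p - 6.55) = 3.39*p^2 - 3.06*p + 11.85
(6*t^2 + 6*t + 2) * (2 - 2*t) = -12*t^3 + 8*t + 4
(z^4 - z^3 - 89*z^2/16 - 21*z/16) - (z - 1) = z^4 - z^3 - 89*z^2/16 - 37*z/16 + 1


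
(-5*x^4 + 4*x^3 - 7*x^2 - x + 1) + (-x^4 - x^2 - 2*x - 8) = -6*x^4 + 4*x^3 - 8*x^2 - 3*x - 7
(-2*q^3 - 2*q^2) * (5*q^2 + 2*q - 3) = -10*q^5 - 14*q^4 + 2*q^3 + 6*q^2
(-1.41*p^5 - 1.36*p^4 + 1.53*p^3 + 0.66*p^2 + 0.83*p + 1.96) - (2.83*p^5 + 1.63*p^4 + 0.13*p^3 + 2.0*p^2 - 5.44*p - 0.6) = -4.24*p^5 - 2.99*p^4 + 1.4*p^3 - 1.34*p^2 + 6.27*p + 2.56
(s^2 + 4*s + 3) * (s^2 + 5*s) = s^4 + 9*s^3 + 23*s^2 + 15*s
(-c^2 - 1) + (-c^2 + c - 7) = -2*c^2 + c - 8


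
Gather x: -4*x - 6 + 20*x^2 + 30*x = 20*x^2 + 26*x - 6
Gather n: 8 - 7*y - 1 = 7 - 7*y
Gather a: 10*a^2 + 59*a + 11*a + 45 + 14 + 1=10*a^2 + 70*a + 60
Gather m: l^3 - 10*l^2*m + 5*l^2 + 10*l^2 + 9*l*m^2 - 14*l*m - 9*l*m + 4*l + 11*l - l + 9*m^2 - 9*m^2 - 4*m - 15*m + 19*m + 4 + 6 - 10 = l^3 + 15*l^2 + 9*l*m^2 + 14*l + m*(-10*l^2 - 23*l)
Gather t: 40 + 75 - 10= 105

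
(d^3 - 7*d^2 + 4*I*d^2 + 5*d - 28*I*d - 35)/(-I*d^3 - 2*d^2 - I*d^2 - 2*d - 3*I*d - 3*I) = (I*d^3 - d^2*(4 + 7*I) + d*(28 + 5*I) - 35*I)/(d^3 + d^2*(1 - 2*I) + d*(3 - 2*I) + 3)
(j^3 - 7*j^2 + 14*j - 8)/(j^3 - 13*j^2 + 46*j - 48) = (j^2 - 5*j + 4)/(j^2 - 11*j + 24)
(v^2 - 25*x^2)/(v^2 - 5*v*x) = (v + 5*x)/v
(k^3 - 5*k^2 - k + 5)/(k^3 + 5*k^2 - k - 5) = (k - 5)/(k + 5)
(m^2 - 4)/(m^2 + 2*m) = (m - 2)/m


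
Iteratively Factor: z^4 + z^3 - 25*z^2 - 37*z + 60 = (z - 1)*(z^3 + 2*z^2 - 23*z - 60) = (z - 1)*(z + 3)*(z^2 - z - 20) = (z - 1)*(z + 3)*(z + 4)*(z - 5)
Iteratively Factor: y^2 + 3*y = (y + 3)*(y)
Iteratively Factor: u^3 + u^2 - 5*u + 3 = (u + 3)*(u^2 - 2*u + 1) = (u - 1)*(u + 3)*(u - 1)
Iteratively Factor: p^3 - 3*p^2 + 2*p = (p - 2)*(p^2 - p) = p*(p - 2)*(p - 1)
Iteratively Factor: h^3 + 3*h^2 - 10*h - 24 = (h - 3)*(h^2 + 6*h + 8) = (h - 3)*(h + 2)*(h + 4)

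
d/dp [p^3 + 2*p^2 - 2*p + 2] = 3*p^2 + 4*p - 2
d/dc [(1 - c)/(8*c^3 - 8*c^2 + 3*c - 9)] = (-8*c^3 + 8*c^2 - 3*c + (c - 1)*(24*c^2 - 16*c + 3) + 9)/(8*c^3 - 8*c^2 + 3*c - 9)^2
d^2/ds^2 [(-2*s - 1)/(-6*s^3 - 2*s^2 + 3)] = 4*(2*s^2*(2*s + 1)*(9*s + 2)^2 - (18*s^2 + 4*s + (2*s + 1)*(9*s + 1))*(6*s^3 + 2*s^2 - 3))/(6*s^3 + 2*s^2 - 3)^3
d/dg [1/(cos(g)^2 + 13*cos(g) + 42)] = (2*cos(g) + 13)*sin(g)/(cos(g)^2 + 13*cos(g) + 42)^2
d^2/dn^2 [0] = 0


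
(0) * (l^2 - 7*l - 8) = 0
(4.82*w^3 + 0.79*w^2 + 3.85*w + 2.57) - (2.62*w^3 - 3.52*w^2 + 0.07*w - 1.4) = 2.2*w^3 + 4.31*w^2 + 3.78*w + 3.97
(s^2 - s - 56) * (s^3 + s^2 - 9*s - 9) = s^5 - 66*s^3 - 56*s^2 + 513*s + 504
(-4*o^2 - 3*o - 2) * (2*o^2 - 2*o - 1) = -8*o^4 + 2*o^3 + 6*o^2 + 7*o + 2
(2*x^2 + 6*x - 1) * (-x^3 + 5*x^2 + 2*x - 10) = -2*x^5 + 4*x^4 + 35*x^3 - 13*x^2 - 62*x + 10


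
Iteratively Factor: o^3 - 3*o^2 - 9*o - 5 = (o + 1)*(o^2 - 4*o - 5) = (o - 5)*(o + 1)*(o + 1)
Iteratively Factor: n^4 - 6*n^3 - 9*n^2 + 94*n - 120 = (n - 2)*(n^3 - 4*n^2 - 17*n + 60) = (n - 3)*(n - 2)*(n^2 - n - 20) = (n - 5)*(n - 3)*(n - 2)*(n + 4)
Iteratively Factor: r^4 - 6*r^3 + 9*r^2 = (r - 3)*(r^3 - 3*r^2) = r*(r - 3)*(r^2 - 3*r) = r^2*(r - 3)*(r - 3)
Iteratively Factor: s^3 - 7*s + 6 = (s - 2)*(s^2 + 2*s - 3) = (s - 2)*(s - 1)*(s + 3)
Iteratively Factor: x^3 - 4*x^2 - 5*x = (x + 1)*(x^2 - 5*x) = x*(x + 1)*(x - 5)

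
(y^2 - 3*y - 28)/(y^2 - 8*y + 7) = (y + 4)/(y - 1)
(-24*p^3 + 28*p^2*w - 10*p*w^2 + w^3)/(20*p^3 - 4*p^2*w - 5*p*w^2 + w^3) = (-12*p^2 + 8*p*w - w^2)/(10*p^2 + 3*p*w - w^2)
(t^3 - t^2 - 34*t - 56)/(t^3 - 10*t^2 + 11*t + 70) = (t + 4)/(t - 5)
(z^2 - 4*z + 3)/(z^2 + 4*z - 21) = (z - 1)/(z + 7)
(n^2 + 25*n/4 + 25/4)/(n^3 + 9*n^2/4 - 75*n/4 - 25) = 1/(n - 4)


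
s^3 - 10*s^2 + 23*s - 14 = (s - 7)*(s - 2)*(s - 1)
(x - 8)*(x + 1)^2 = x^3 - 6*x^2 - 15*x - 8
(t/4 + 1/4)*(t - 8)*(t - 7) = t^3/4 - 7*t^2/2 + 41*t/4 + 14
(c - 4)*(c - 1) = c^2 - 5*c + 4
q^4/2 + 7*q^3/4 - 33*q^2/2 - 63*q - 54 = (q/2 + 1)*(q - 6)*(q + 3/2)*(q + 6)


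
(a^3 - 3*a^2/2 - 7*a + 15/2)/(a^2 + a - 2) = (2*a^2 - a - 15)/(2*(a + 2))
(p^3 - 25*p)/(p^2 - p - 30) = p*(p - 5)/(p - 6)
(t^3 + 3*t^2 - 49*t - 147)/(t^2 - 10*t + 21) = (t^2 + 10*t + 21)/(t - 3)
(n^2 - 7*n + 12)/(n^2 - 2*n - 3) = (n - 4)/(n + 1)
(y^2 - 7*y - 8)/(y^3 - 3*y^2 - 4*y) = (y - 8)/(y*(y - 4))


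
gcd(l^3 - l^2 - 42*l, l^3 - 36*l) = l^2 + 6*l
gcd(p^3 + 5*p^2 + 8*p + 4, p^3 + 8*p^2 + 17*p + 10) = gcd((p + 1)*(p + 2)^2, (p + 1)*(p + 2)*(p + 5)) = p^2 + 3*p + 2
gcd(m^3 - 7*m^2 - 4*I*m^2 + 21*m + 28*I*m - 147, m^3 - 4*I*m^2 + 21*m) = m^2 - 4*I*m + 21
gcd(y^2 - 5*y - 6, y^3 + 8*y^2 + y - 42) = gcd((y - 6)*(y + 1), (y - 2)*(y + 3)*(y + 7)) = 1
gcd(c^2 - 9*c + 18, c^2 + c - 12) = c - 3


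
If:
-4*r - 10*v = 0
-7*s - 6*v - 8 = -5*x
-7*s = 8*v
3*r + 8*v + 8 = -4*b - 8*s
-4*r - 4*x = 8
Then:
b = 277/406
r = -90/29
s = -288/203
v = 36/29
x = 32/29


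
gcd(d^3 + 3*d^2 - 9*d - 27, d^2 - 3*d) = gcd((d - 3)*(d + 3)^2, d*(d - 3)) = d - 3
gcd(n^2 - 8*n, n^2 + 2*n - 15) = 1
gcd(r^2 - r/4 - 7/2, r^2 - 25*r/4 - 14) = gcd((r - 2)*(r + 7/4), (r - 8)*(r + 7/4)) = r + 7/4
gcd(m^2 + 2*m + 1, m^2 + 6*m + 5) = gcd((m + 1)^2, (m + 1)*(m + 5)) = m + 1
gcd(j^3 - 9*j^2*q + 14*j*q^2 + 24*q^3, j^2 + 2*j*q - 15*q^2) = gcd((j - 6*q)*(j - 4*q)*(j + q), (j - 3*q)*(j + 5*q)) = 1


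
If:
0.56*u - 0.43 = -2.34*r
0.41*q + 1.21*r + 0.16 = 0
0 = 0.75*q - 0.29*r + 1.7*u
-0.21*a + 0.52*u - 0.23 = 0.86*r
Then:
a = -0.72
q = -0.70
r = 0.11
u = 0.33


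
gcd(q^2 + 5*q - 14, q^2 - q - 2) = q - 2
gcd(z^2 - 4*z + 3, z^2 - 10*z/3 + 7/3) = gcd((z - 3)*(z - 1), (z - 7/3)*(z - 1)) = z - 1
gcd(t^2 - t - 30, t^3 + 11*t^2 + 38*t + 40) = t + 5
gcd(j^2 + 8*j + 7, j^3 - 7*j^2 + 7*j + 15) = j + 1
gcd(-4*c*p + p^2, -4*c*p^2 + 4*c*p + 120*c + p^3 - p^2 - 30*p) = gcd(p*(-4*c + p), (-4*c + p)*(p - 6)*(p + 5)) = -4*c + p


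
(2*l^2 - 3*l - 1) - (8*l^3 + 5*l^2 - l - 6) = -8*l^3 - 3*l^2 - 2*l + 5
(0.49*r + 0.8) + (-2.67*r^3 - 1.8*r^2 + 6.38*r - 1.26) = -2.67*r^3 - 1.8*r^2 + 6.87*r - 0.46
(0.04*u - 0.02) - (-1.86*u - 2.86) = 1.9*u + 2.84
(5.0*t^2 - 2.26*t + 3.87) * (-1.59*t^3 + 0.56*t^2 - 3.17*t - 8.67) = -7.95*t^5 + 6.3934*t^4 - 23.2689*t^3 - 34.0186*t^2 + 7.3263*t - 33.5529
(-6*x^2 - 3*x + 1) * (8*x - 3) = -48*x^3 - 6*x^2 + 17*x - 3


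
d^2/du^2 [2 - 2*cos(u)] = 2*cos(u)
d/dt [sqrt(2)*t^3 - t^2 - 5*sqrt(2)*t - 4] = 3*sqrt(2)*t^2 - 2*t - 5*sqrt(2)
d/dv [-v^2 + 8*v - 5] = 8 - 2*v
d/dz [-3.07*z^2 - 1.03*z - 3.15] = -6.14*z - 1.03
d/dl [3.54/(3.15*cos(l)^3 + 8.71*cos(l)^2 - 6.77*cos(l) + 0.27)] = (33.453*cos(l)^2 + 61.6668*cos(l) - 23.9658)*sin(l)/(3.15*cos(l)^3 + 8.71*cos(l)^2 - 6.77*cos(l) + 0.27)^2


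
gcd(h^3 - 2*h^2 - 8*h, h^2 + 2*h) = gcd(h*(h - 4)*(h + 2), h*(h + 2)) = h^2 + 2*h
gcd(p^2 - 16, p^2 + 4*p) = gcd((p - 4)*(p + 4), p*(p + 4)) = p + 4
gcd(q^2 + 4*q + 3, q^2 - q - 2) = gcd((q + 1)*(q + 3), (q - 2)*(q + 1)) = q + 1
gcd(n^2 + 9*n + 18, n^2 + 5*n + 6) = n + 3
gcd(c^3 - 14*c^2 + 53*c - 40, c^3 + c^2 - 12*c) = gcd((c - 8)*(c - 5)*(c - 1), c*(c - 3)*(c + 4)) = 1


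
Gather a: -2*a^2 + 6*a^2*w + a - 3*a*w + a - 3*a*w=a^2*(6*w - 2) + a*(2 - 6*w)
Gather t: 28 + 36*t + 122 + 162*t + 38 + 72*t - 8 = 270*t + 180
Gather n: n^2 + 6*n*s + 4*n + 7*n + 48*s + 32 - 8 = n^2 + n*(6*s + 11) + 48*s + 24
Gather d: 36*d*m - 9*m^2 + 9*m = 36*d*m - 9*m^2 + 9*m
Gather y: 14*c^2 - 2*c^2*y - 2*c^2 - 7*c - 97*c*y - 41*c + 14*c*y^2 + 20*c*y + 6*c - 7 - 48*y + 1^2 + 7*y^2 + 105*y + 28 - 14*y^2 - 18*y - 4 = 12*c^2 - 42*c + y^2*(14*c - 7) + y*(-2*c^2 - 77*c + 39) + 18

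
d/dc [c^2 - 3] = 2*c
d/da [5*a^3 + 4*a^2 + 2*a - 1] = 15*a^2 + 8*a + 2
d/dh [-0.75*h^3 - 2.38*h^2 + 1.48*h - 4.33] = -2.25*h^2 - 4.76*h + 1.48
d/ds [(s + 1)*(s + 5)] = 2*s + 6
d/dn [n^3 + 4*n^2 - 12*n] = 3*n^2 + 8*n - 12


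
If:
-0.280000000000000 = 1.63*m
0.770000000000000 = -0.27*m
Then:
No Solution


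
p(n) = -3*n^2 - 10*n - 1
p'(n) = -6*n - 10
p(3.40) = -69.68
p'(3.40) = -30.40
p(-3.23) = 0.00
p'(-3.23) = 9.38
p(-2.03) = 6.94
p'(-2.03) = 2.18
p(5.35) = -140.37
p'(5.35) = -42.10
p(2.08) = -34.78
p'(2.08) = -22.48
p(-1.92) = 7.14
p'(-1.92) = 1.52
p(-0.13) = 0.25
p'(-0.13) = -9.22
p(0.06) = -1.61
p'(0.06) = -10.36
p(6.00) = -169.00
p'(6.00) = -46.00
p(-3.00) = 2.00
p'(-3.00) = 8.00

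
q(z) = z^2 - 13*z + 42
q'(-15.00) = -43.00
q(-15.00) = 462.00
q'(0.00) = -13.00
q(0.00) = 42.00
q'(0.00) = -13.00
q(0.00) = 42.00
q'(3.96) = -5.08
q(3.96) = 6.20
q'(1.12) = -10.76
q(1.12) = 28.69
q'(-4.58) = -22.16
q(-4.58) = 122.52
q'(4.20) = -4.60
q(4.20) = 5.04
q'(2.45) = -8.10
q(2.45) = 16.15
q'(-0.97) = -14.94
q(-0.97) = 55.55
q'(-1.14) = -15.28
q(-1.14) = 58.12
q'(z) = 2*z - 13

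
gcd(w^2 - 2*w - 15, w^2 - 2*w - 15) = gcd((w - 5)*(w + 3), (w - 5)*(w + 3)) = w^2 - 2*w - 15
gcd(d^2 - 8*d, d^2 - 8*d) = d^2 - 8*d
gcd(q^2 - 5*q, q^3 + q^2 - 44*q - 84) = 1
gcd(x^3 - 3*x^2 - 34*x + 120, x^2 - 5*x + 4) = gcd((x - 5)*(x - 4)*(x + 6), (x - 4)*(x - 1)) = x - 4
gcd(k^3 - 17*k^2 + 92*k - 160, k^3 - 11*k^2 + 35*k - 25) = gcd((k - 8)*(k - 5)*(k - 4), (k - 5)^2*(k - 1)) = k - 5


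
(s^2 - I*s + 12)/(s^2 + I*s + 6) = (s - 4*I)/(s - 2*I)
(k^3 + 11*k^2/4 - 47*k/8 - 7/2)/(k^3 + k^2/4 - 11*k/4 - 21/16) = 2*(k + 4)/(2*k + 3)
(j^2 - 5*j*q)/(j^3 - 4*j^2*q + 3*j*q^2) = (j - 5*q)/(j^2 - 4*j*q + 3*q^2)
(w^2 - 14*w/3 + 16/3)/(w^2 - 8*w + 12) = (w - 8/3)/(w - 6)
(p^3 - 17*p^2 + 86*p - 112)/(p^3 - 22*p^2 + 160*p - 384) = (p^2 - 9*p + 14)/(p^2 - 14*p + 48)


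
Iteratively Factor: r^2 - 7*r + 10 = (r - 5)*(r - 2)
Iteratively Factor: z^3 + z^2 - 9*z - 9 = (z - 3)*(z^2 + 4*z + 3) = (z - 3)*(z + 1)*(z + 3)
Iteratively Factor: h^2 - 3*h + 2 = (h - 1)*(h - 2)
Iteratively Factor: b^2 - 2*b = (b - 2)*(b)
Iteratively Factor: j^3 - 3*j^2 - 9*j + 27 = (j + 3)*(j^2 - 6*j + 9) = (j - 3)*(j + 3)*(j - 3)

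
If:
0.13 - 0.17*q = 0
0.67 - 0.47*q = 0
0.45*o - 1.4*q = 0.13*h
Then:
No Solution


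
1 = 1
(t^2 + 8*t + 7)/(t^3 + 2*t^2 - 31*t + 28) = (t + 1)/(t^2 - 5*t + 4)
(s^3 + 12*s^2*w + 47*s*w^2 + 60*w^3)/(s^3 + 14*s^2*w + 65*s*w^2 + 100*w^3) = (s + 3*w)/(s + 5*w)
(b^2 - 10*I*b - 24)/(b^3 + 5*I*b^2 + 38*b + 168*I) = (b - 4*I)/(b^2 + 11*I*b - 28)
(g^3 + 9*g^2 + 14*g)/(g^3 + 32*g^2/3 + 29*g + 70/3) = 3*g/(3*g + 5)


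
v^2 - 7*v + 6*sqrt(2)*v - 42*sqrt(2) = (v - 7)*(v + 6*sqrt(2))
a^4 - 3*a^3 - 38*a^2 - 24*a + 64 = (a - 8)*(a - 1)*(a + 2)*(a + 4)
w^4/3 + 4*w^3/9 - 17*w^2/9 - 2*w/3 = w*(w/3 + 1)*(w - 2)*(w + 1/3)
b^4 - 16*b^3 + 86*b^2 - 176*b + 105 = (b - 7)*(b - 5)*(b - 3)*(b - 1)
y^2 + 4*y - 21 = (y - 3)*(y + 7)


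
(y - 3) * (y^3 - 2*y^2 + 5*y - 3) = y^4 - 5*y^3 + 11*y^2 - 18*y + 9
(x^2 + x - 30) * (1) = x^2 + x - 30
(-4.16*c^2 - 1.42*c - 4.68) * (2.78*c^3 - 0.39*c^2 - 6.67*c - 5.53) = -11.5648*c^5 - 2.3252*c^4 + 15.2906*c^3 + 34.3014*c^2 + 39.0682*c + 25.8804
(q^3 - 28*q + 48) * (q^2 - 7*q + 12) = q^5 - 7*q^4 - 16*q^3 + 244*q^2 - 672*q + 576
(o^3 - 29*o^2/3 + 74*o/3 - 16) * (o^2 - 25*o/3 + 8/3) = o^5 - 18*o^4 + 971*o^3/9 - 742*o^2/3 + 1792*o/9 - 128/3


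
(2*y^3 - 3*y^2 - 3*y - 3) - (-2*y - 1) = 2*y^3 - 3*y^2 - y - 2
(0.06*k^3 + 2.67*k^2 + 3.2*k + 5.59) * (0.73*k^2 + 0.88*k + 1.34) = 0.0438*k^5 + 2.0019*k^4 + 4.766*k^3 + 10.4745*k^2 + 9.2072*k + 7.4906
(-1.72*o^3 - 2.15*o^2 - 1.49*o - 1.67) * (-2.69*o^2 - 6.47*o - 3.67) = 4.6268*o^5 + 16.9119*o^4 + 24.231*o^3 + 22.0231*o^2 + 16.2732*o + 6.1289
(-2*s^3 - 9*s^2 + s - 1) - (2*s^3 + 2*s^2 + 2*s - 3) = -4*s^3 - 11*s^2 - s + 2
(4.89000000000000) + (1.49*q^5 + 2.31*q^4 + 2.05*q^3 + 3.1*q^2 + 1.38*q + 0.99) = 1.49*q^5 + 2.31*q^4 + 2.05*q^3 + 3.1*q^2 + 1.38*q + 5.88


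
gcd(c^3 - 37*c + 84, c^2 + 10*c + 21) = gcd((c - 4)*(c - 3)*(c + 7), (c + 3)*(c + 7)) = c + 7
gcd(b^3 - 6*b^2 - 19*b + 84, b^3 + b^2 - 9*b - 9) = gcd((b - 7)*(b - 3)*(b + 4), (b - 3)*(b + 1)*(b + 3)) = b - 3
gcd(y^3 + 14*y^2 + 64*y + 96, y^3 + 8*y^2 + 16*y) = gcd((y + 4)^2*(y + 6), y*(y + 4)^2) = y^2 + 8*y + 16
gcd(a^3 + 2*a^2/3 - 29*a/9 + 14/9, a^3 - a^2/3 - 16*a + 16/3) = 1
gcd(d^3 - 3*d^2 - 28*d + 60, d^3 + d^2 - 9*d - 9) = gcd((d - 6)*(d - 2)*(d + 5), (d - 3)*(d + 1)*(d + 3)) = 1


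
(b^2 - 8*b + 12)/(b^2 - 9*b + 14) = (b - 6)/(b - 7)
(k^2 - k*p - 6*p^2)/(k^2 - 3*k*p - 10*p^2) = (-k + 3*p)/(-k + 5*p)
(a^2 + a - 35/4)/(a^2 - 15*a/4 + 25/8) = 2*(2*a + 7)/(4*a - 5)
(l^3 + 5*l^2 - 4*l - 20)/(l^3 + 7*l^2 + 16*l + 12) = (l^2 + 3*l - 10)/(l^2 + 5*l + 6)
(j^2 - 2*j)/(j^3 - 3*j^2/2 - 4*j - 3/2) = 2*j*(2 - j)/(-2*j^3 + 3*j^2 + 8*j + 3)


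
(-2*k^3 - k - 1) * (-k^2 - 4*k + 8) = 2*k^5 + 8*k^4 - 15*k^3 + 5*k^2 - 4*k - 8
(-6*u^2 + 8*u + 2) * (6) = -36*u^2 + 48*u + 12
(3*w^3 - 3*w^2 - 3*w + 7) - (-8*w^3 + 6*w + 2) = 11*w^3 - 3*w^2 - 9*w + 5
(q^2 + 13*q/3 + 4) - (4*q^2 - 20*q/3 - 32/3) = -3*q^2 + 11*q + 44/3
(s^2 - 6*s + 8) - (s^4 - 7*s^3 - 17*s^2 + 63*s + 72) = -s^4 + 7*s^3 + 18*s^2 - 69*s - 64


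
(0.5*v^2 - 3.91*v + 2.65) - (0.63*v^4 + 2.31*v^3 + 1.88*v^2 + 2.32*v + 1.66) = -0.63*v^4 - 2.31*v^3 - 1.38*v^2 - 6.23*v + 0.99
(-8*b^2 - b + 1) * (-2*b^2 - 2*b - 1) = 16*b^4 + 18*b^3 + 8*b^2 - b - 1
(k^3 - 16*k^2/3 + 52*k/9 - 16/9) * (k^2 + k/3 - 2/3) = k^5 - 5*k^4 + 10*k^3/3 + 100*k^2/27 - 40*k/9 + 32/27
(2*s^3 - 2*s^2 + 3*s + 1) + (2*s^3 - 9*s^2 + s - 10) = 4*s^3 - 11*s^2 + 4*s - 9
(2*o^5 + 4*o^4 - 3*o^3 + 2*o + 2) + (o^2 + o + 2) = 2*o^5 + 4*o^4 - 3*o^3 + o^2 + 3*o + 4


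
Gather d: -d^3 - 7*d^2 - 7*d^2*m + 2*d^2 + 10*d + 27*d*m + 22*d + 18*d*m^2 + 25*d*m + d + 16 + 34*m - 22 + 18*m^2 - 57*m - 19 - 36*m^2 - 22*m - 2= -d^3 + d^2*(-7*m - 5) + d*(18*m^2 + 52*m + 33) - 18*m^2 - 45*m - 27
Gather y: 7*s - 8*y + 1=7*s - 8*y + 1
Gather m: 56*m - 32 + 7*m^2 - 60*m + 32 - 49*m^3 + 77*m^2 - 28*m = -49*m^3 + 84*m^2 - 32*m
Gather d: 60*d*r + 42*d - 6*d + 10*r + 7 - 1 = d*(60*r + 36) + 10*r + 6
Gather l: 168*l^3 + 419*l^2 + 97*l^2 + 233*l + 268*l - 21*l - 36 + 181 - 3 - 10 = 168*l^3 + 516*l^2 + 480*l + 132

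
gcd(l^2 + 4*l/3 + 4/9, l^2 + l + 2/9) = l + 2/3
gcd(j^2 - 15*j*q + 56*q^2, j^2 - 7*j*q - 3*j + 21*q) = -j + 7*q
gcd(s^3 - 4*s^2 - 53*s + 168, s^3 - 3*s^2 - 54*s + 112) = s^2 - s - 56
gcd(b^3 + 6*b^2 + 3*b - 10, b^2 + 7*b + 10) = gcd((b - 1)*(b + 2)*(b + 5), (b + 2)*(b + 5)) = b^2 + 7*b + 10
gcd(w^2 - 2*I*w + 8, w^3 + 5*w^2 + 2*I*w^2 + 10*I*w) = w + 2*I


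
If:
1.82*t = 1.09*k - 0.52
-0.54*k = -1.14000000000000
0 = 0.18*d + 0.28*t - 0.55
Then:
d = 1.53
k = 2.11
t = 0.98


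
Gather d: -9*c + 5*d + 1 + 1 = -9*c + 5*d + 2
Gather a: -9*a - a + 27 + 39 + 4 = 70 - 10*a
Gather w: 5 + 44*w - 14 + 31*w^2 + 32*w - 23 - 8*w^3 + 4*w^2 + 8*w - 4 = -8*w^3 + 35*w^2 + 84*w - 36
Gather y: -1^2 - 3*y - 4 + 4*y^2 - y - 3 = 4*y^2 - 4*y - 8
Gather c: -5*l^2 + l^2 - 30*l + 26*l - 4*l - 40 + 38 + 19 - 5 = -4*l^2 - 8*l + 12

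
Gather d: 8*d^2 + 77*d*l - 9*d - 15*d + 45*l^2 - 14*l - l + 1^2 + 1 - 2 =8*d^2 + d*(77*l - 24) + 45*l^2 - 15*l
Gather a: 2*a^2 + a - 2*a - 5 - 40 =2*a^2 - a - 45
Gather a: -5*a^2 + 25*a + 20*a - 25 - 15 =-5*a^2 + 45*a - 40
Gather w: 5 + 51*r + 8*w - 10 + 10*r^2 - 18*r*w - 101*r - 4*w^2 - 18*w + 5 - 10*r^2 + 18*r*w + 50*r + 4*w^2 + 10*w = 0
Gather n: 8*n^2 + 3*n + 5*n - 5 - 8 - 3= 8*n^2 + 8*n - 16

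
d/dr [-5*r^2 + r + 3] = 1 - 10*r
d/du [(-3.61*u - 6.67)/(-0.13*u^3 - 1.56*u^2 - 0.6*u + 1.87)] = (0.4693*u^3 + 5.6316*u^2 + 2.166*u - (3.61*u + 6.67)*(0.39*u^2 + 3.12*u + 0.6) - 6.7507)/(0.13*u^3 + 1.56*u^2 + 0.6*u - 1.87)^2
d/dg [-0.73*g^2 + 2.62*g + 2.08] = 2.62 - 1.46*g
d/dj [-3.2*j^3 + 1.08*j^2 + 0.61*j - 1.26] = -9.6*j^2 + 2.16*j + 0.61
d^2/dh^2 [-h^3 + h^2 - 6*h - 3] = 2 - 6*h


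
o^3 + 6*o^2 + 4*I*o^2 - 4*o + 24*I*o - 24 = (o + 6)*(o + 2*I)^2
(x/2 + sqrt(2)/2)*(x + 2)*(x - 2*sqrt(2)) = x^3/2 - sqrt(2)*x^2/2 + x^2 - 2*x - sqrt(2)*x - 4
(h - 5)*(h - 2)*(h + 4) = h^3 - 3*h^2 - 18*h + 40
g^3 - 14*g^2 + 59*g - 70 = (g - 7)*(g - 5)*(g - 2)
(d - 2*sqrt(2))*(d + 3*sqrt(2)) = d^2 + sqrt(2)*d - 12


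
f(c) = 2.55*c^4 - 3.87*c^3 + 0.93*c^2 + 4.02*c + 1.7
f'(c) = 10.2*c^3 - 11.61*c^2 + 1.86*c + 4.02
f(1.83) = 17.05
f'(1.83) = 31.05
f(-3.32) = 450.03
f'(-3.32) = -503.39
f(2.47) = 53.90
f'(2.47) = 91.49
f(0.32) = 2.98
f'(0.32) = 3.76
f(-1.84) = 50.79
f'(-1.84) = -102.25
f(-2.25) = 106.80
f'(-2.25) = -175.12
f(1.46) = 9.09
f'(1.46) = 13.73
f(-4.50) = 1400.76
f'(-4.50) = -1168.93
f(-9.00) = 19592.63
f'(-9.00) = -8388.93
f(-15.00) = 142305.65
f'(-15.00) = -37061.13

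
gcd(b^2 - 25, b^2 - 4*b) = 1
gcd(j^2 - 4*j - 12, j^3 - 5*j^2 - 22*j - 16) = j + 2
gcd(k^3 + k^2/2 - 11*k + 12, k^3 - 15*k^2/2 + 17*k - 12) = k^2 - 7*k/2 + 3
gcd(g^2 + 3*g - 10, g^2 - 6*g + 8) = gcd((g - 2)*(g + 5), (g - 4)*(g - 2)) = g - 2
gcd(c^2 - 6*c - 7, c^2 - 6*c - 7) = c^2 - 6*c - 7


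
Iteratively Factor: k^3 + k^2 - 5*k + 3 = (k + 3)*(k^2 - 2*k + 1) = (k - 1)*(k + 3)*(k - 1)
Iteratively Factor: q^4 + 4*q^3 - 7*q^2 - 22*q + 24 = (q + 3)*(q^3 + q^2 - 10*q + 8) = (q - 1)*(q + 3)*(q^2 + 2*q - 8) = (q - 1)*(q + 3)*(q + 4)*(q - 2)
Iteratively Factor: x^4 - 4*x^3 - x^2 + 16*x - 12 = (x - 1)*(x^3 - 3*x^2 - 4*x + 12) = (x - 3)*(x - 1)*(x^2 - 4) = (x - 3)*(x - 1)*(x + 2)*(x - 2)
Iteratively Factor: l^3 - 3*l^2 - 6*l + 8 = (l + 2)*(l^2 - 5*l + 4) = (l - 4)*(l + 2)*(l - 1)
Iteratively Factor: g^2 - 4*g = (g)*(g - 4)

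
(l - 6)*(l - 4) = l^2 - 10*l + 24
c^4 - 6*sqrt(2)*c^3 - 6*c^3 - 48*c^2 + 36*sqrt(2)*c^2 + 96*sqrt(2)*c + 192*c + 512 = (c - 8)*(c + 2)*(c - 8*sqrt(2))*(c + 2*sqrt(2))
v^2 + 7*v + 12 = (v + 3)*(v + 4)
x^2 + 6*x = x*(x + 6)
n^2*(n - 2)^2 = n^4 - 4*n^3 + 4*n^2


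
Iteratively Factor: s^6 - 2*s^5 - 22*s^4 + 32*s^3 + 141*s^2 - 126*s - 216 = (s - 3)*(s^5 + s^4 - 19*s^3 - 25*s^2 + 66*s + 72) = (s - 3)*(s - 2)*(s^4 + 3*s^3 - 13*s^2 - 51*s - 36) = (s - 3)*(s - 2)*(s + 3)*(s^3 - 13*s - 12) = (s - 3)*(s - 2)*(s + 1)*(s + 3)*(s^2 - s - 12) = (s - 4)*(s - 3)*(s - 2)*(s + 1)*(s + 3)*(s + 3)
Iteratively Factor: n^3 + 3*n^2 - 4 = (n + 2)*(n^2 + n - 2) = (n - 1)*(n + 2)*(n + 2)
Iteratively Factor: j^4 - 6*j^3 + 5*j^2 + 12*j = (j + 1)*(j^3 - 7*j^2 + 12*j) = j*(j + 1)*(j^2 - 7*j + 12) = j*(j - 3)*(j + 1)*(j - 4)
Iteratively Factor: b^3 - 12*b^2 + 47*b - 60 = (b - 3)*(b^2 - 9*b + 20) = (b - 5)*(b - 3)*(b - 4)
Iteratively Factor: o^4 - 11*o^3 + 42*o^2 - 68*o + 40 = (o - 2)*(o^3 - 9*o^2 + 24*o - 20) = (o - 2)^2*(o^2 - 7*o + 10) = (o - 2)^3*(o - 5)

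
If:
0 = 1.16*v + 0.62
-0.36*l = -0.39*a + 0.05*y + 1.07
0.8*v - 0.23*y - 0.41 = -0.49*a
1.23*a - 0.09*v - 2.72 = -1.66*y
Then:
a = 1.83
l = -1.03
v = -0.53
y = 0.25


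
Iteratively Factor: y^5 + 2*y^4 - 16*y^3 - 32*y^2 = (y + 2)*(y^4 - 16*y^2) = (y - 4)*(y + 2)*(y^3 + 4*y^2) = (y - 4)*(y + 2)*(y + 4)*(y^2) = y*(y - 4)*(y + 2)*(y + 4)*(y)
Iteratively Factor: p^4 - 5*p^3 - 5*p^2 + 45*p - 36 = (p - 4)*(p^3 - p^2 - 9*p + 9) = (p - 4)*(p - 3)*(p^2 + 2*p - 3) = (p - 4)*(p - 3)*(p + 3)*(p - 1)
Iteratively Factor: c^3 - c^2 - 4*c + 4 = (c - 2)*(c^2 + c - 2) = (c - 2)*(c + 2)*(c - 1)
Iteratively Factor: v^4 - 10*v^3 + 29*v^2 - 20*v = (v - 4)*(v^3 - 6*v^2 + 5*v) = v*(v - 4)*(v^2 - 6*v + 5) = v*(v - 4)*(v - 1)*(v - 5)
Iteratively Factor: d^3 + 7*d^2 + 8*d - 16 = (d + 4)*(d^2 + 3*d - 4) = (d + 4)^2*(d - 1)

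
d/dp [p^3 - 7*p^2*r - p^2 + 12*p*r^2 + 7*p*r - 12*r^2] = 3*p^2 - 14*p*r - 2*p + 12*r^2 + 7*r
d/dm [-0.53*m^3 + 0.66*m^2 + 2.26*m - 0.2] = -1.59*m^2 + 1.32*m + 2.26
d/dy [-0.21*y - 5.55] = -0.210000000000000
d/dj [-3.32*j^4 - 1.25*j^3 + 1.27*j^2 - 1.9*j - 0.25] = -13.28*j^3 - 3.75*j^2 + 2.54*j - 1.9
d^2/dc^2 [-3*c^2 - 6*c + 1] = -6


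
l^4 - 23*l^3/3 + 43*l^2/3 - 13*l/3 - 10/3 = (l - 5)*(l - 2)*(l - 1)*(l + 1/3)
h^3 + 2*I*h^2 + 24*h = h*(h - 4*I)*(h + 6*I)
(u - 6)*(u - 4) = u^2 - 10*u + 24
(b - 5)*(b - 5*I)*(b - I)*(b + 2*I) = b^4 - 5*b^3 - 4*I*b^3 + 7*b^2 + 20*I*b^2 - 35*b - 10*I*b + 50*I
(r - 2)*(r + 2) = r^2 - 4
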